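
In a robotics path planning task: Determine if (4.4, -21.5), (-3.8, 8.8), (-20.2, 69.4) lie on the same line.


Cross product: ((-3.8)-4.4)*(69.4-(-21.5)) - (8.8-(-21.5))*((-20.2)-4.4)
= 0

Yes, collinear


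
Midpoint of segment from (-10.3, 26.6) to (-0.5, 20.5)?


M = (((-10.3)+(-0.5))/2, (26.6+20.5)/2)
= (-5.4, 23.55)

(-5.4, 23.55)


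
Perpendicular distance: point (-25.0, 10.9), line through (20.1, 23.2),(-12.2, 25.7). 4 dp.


|cross product| = 510.04
|line direction| = sqrt(1049.54) = 32.3966
Distance = 510.04/sqrt(1049.54) = 15.7436

15.7436


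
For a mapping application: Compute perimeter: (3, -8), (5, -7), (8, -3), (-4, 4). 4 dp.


Sides: (3, -8)->(5, -7): sqrt(5) = 2.236068, (5, -7)->(8, -3): sqrt(25) = 5, (8, -3)->(-4, 4): sqrt(193) = 13.892444, (-4, 4)->(3, -8): sqrt(193) = 13.892444
Sum = 35.020956
Perimeter = 35.021

35.021


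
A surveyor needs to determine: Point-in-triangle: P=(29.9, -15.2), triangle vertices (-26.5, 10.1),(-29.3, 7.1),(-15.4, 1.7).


Cross products: AB x AP = 240.04, BC x BP = 9.71, CA x CP = -192.93
All same sign? no

No, outside


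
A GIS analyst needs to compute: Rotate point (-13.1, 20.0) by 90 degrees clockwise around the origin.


90° CW: (x,y) -> (y, -x)
(-13.1,20) -> (20, 13.1)

(20, 13.1)


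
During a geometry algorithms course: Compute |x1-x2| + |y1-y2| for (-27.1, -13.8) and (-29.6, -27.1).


|(-27.1)-(-29.6)| + |(-13.8)-(-27.1)| = 2.5 + 13.3 = 15.8

15.8


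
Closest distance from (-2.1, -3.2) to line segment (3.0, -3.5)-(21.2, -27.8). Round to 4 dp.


Project P onto AB: t = 0 (clamped to [0,1])
Closest point on segment: (3, -3.5)
Distance: 5.1088

5.1088


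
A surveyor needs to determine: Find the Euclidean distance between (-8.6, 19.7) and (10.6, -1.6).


dx=19.2, dy=-21.3
d^2 = 19.2^2 + (-21.3)^2 = 822.33
d = sqrt(822.33) = 28.6763

28.6763


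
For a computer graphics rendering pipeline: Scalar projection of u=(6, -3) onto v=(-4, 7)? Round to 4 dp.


u.v = -45, |v| = sqrt(65) = 8.0623
Scalar projection = u.v / |v| = -45 / sqrt(65) = -5.5816

-5.5816


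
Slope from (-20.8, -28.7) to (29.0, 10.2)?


slope = (y2-y1)/(x2-x1) = (10.2-(-28.7))/(29-(-20.8)) = 38.9/49.8 = 0.7811

0.7811


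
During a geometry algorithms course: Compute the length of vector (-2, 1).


|u| = sqrt((-2)^2 + 1^2) = sqrt(5) = 2.2361

2.2361


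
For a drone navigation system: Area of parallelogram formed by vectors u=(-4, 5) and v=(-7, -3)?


|u x v| = |(-4)*(-3) - 5*(-7)|
= |12 - (-35)| = 47

47


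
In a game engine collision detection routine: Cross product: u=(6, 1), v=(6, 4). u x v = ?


u x v = u_x*v_y - u_y*v_x = 6*4 - 1*6
= 24 - 6 = 18

18


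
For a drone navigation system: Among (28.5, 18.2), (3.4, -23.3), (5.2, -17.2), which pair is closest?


d(P0,P1) = 48.5001, d(P0,P2) = 42.3798, d(P1,P2) = 6.36
Closest: P1 and P2

Closest pair: (3.4, -23.3) and (5.2, -17.2), distance = 6.36


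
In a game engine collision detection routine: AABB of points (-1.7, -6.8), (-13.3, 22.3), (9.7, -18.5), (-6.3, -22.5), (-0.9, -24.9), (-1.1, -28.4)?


x range: [-13.3, 9.7]
y range: [-28.4, 22.3]
Bounding box: (-13.3,-28.4) to (9.7,22.3)

(-13.3,-28.4) to (9.7,22.3)


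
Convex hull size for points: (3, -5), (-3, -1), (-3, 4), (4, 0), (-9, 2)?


Convex hull vertices (CCW): (-9, 2), (3, -5), (4, 0), (-3, 4)
Count = 4

4


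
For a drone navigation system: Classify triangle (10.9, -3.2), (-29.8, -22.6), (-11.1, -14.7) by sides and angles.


Side lengths squared: AB^2=2032.85, BC^2=412.1, CA^2=616.25
Sorted: [412.1, 616.25, 2032.85]
By sides: Scalene, By angles: Obtuse

Scalene, Obtuse


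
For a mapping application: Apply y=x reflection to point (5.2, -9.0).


Reflection over y=x: (x,y) -> (y,x)
(5.2, -9) -> (-9, 5.2)

(-9, 5.2)


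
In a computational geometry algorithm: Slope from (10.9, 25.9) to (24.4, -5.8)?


slope = (y2-y1)/(x2-x1) = ((-5.8)-25.9)/(24.4-10.9) = (-31.7)/13.5 = -2.3481

-2.3481


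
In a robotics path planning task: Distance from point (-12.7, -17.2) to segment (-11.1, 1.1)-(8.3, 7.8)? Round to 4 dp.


Project P onto AB: t = 0 (clamped to [0,1])
Closest point on segment: (-11.1, 1.1)
Distance: 18.3698

18.3698


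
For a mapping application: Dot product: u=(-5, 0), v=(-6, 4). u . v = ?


u . v = u_x*v_x + u_y*v_y = (-5)*(-6) + 0*4
= 30 + 0 = 30

30


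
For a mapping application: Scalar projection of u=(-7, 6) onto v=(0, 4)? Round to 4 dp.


u.v = 24, |v| = sqrt(16) = 4
Scalar projection = u.v / |v| = 24 / sqrt(16) = 6

6


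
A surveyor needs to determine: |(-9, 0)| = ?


|u| = sqrt((-9)^2 + 0^2) = sqrt(81) = 9

9


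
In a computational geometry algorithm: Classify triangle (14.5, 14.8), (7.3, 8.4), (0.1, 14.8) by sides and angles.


Side lengths squared: AB^2=92.8, BC^2=92.8, CA^2=207.36
Sorted: [92.8, 92.8, 207.36]
By sides: Isosceles, By angles: Obtuse

Isosceles, Obtuse


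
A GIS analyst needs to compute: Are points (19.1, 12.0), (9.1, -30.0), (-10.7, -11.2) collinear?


Cross product: (9.1-19.1)*((-11.2)-12) - ((-30)-12)*((-10.7)-19.1)
= -1019.6

No, not collinear


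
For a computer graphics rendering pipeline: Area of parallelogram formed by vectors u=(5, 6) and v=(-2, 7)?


|u x v| = |5*7 - 6*(-2)|
= |35 - (-12)| = 47

47


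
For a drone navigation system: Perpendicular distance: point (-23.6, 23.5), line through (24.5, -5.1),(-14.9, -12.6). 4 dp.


|cross product| = 1487.59
|line direction| = sqrt(1608.61) = 40.1075
Distance = 1487.59/sqrt(1608.61) = 37.0901

37.0901


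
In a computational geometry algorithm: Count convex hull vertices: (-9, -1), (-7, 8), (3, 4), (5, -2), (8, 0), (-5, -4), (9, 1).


Convex hull vertices (CCW): (-9, -1), (-5, -4), (5, -2), (8, 0), (9, 1), (3, 4), (-7, 8)
Count = 7

7


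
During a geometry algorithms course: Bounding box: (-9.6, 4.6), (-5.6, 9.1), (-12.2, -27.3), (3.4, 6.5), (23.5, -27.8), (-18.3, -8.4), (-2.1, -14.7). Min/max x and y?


x range: [-18.3, 23.5]
y range: [-27.8, 9.1]
Bounding box: (-18.3,-27.8) to (23.5,9.1)

(-18.3,-27.8) to (23.5,9.1)


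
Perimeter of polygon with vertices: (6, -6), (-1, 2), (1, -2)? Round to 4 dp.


Sides: (6, -6)->(-1, 2): sqrt(113) = 10.630146, (-1, 2)->(1, -2): sqrt(20) = 4.472136, (1, -2)->(6, -6): sqrt(41) = 6.403124
Sum = 21.505406
Perimeter = 21.5054

21.5054


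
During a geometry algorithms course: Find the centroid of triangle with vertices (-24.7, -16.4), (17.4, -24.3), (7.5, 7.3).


Centroid = ((x_A+x_B+x_C)/3, (y_A+y_B+y_C)/3)
= (((-24.7)+17.4+7.5)/3, ((-16.4)+(-24.3)+7.3)/3)
= (0.0667, -11.1333)

(0.0667, -11.1333)


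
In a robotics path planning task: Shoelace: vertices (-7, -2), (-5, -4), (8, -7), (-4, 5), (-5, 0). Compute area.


Shoelace sum: ((-7)*(-4) - (-5)*(-2)) + ((-5)*(-7) - 8*(-4)) + (8*5 - (-4)*(-7)) + ((-4)*0 - (-5)*5) + ((-5)*(-2) - (-7)*0)
= 132
Area = |132|/2 = 66

66


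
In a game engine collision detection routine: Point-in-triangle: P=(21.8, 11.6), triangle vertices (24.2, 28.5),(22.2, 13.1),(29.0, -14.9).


Cross products: AB x AP = -3.16, BC x BP = -21.4, CA x CP = 185.28
All same sign? no

No, outside


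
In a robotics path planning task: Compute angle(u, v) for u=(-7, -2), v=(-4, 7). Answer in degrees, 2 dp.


u.v = 14, |u| = sqrt(53) = 7.2801, |v| = sqrt(65) = 8.0623
cos(theta) = u.v/(|u||v|) = 14/sqrt(3445) = 0.238525
theta = acos(0.238525) = 76.2 degrees

76.2 degrees


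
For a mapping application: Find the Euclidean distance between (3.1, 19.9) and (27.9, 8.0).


dx=24.8, dy=-11.9
d^2 = 24.8^2 + (-11.9)^2 = 756.65
d = sqrt(756.65) = 27.5073

27.5073


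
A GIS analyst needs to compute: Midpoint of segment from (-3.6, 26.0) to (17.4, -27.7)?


M = (((-3.6)+17.4)/2, (26+(-27.7))/2)
= (6.9, -0.85)

(6.9, -0.85)


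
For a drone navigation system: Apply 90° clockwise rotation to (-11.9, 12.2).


90° CW: (x,y) -> (y, -x)
(-11.9,12.2) -> (12.2, 11.9)

(12.2, 11.9)


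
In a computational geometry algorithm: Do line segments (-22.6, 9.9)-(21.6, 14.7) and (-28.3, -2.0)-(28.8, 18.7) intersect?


Cross products: d1=561.5, d2=-79.36, d3=-498.62, d4=142.24
d1*d2 < 0 and d3*d4 < 0? yes

Yes, they intersect


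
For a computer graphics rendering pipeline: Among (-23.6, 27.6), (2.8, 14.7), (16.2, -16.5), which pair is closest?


d(P0,P1) = 29.3832, d(P0,P2) = 59.4041, d(P1,P2) = 33.9559
Closest: P0 and P1

Closest pair: (-23.6, 27.6) and (2.8, 14.7), distance = 29.3832


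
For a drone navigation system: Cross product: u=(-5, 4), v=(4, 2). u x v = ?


u x v = u_x*v_y - u_y*v_x = (-5)*2 - 4*4
= (-10) - 16 = -26

-26


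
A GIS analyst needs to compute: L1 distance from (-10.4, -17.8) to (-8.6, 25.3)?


|(-10.4)-(-8.6)| + |(-17.8)-25.3| = 1.8 + 43.1 = 44.9

44.9


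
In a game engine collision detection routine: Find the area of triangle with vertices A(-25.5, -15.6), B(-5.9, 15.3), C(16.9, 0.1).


Area = |x_A(y_B-y_C) + x_B(y_C-y_A) + x_C(y_A-y_B)|/2
= |(-387.6) + (-92.63) + (-522.21)|/2
= 1002.44/2 = 501.22

501.22


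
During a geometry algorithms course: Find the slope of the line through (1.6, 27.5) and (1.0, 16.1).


slope = (y2-y1)/(x2-x1) = (16.1-27.5)/(1-1.6) = (-11.4)/(-0.6) = 19

19


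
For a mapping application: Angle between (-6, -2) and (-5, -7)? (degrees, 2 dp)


u.v = 44, |u| = sqrt(40) = 6.3246, |v| = sqrt(74) = 8.6023
cos(theta) = u.v/(|u||v|) = 44/sqrt(2960) = 0.808736
theta = acos(0.808736) = 36.03 degrees

36.03 degrees


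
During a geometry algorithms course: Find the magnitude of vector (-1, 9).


|u| = sqrt((-1)^2 + 9^2) = sqrt(82) = 9.0554

9.0554


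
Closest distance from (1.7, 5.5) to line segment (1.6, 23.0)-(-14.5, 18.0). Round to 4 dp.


Project P onto AB: t = 0.3022 (clamped to [0,1])
Closest point on segment: (-3.2655, 21.489)
Distance: 16.7423

16.7423


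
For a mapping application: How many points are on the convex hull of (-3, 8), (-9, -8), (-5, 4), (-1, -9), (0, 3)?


Convex hull vertices (CCW): (-9, -8), (-1, -9), (0, 3), (-3, 8), (-5, 4)
Count = 5

5


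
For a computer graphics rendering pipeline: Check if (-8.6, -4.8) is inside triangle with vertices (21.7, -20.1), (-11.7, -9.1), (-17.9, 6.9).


Cross products: AB x AP = -177.72, BC x BP = -76.26, CA x CP = -212.22
All same sign? yes

Yes, inside


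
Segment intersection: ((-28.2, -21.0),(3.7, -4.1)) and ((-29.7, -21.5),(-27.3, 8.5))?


Cross products: d1=-43.8, d2=-960.24, d3=9.4, d4=925.84
d1*d2 < 0 and d3*d4 < 0? no

No, they don't intersect


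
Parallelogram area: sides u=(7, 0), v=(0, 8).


|u x v| = |7*8 - 0*0|
= |56 - 0| = 56

56


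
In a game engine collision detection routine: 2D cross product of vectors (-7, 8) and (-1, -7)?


u x v = u_x*v_y - u_y*v_x = (-7)*(-7) - 8*(-1)
= 49 - (-8) = 57

57


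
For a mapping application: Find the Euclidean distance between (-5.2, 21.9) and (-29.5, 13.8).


dx=-24.3, dy=-8.1
d^2 = (-24.3)^2 + (-8.1)^2 = 656.1
d = sqrt(656.1) = 25.6144

25.6144


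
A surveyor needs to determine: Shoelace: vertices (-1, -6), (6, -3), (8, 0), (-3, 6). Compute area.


Shoelace sum: ((-1)*(-3) - 6*(-6)) + (6*0 - 8*(-3)) + (8*6 - (-3)*0) + ((-3)*(-6) - (-1)*6)
= 135
Area = |135|/2 = 67.5

67.5


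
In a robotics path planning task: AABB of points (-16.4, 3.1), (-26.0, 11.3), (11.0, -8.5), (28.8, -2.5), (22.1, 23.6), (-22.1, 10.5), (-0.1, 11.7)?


x range: [-26, 28.8]
y range: [-8.5, 23.6]
Bounding box: (-26,-8.5) to (28.8,23.6)

(-26,-8.5) to (28.8,23.6)


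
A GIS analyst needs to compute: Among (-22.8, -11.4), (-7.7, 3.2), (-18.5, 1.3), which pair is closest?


d(P0,P1) = 21.004, d(P0,P2) = 13.4082, d(P1,P2) = 10.9659
Closest: P1 and P2

Closest pair: (-7.7, 3.2) and (-18.5, 1.3), distance = 10.9659


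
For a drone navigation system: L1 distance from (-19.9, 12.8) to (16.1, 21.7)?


|(-19.9)-16.1| + |12.8-21.7| = 36 + 8.9 = 44.9

44.9


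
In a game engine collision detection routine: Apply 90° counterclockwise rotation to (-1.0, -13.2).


90° CCW: (x,y) -> (-y, x)
(-1,-13.2) -> (13.2, -1)

(13.2, -1)


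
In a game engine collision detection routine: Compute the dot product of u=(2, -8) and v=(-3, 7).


u . v = u_x*v_x + u_y*v_y = 2*(-3) + (-8)*7
= (-6) + (-56) = -62

-62


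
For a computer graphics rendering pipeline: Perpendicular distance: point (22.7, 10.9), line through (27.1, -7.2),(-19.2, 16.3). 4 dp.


|cross product| = 734.63
|line direction| = sqrt(2695.94) = 51.9224
Distance = 734.63/sqrt(2695.94) = 14.1486

14.1486


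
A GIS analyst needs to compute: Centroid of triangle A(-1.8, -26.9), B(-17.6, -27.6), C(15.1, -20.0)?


Centroid = ((x_A+x_B+x_C)/3, (y_A+y_B+y_C)/3)
= (((-1.8)+(-17.6)+15.1)/3, ((-26.9)+(-27.6)+(-20))/3)
= (-1.4333, -24.8333)

(-1.4333, -24.8333)


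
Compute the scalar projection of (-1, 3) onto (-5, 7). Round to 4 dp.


u.v = 26, |v| = sqrt(74) = 8.6023
Scalar projection = u.v / |v| = 26 / sqrt(74) = 3.0224

3.0224


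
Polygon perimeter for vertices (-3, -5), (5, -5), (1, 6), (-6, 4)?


Sides: (-3, -5)->(5, -5): sqrt(64) = 8, (5, -5)->(1, 6): sqrt(137) = 11.7047, (1, 6)->(-6, 4): sqrt(53) = 7.28011, (-6, 4)->(-3, -5): sqrt(90) = 9.486833
Sum = 36.471643
Perimeter = 36.4716

36.4716


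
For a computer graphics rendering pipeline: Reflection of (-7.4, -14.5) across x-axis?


Reflection over x-axis: (x,y) -> (x,-y)
(-7.4, -14.5) -> (-7.4, 14.5)

(-7.4, 14.5)


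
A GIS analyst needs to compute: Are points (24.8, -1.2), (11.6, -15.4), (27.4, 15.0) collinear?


Cross product: (11.6-24.8)*(15-(-1.2)) - ((-15.4)-(-1.2))*(27.4-24.8)
= -176.92

No, not collinear


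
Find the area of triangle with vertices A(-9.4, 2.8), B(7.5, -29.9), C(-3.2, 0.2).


Area = |x_A(y_B-y_C) + x_B(y_C-y_A) + x_C(y_A-y_B)|/2
= |282.94 + (-19.5) + (-104.64)|/2
= 158.8/2 = 79.4

79.4


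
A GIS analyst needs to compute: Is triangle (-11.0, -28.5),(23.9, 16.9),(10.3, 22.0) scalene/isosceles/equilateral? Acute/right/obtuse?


Side lengths squared: AB^2=3279.17, BC^2=210.97, CA^2=3003.94
Sorted: [210.97, 3003.94, 3279.17]
By sides: Scalene, By angles: Obtuse

Scalene, Obtuse


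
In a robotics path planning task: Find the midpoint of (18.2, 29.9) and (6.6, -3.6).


M = ((18.2+6.6)/2, (29.9+(-3.6))/2)
= (12.4, 13.15)

(12.4, 13.15)


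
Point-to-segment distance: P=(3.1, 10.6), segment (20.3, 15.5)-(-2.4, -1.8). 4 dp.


Project P onto AB: t = 0.5834 (clamped to [0,1])
Closest point on segment: (7.0573, 5.4075)
Distance: 6.5285

6.5285


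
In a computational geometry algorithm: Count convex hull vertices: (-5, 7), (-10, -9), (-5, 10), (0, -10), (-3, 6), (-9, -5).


Convex hull vertices (CCW): (-10, -9), (0, -10), (-3, 6), (-5, 10), (-9, -5)
Count = 5

5


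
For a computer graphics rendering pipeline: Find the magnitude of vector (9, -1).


|u| = sqrt(9^2 + (-1)^2) = sqrt(82) = 9.0554

9.0554


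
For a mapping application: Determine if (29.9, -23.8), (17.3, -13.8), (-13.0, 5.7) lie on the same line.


Cross product: (17.3-29.9)*(5.7-(-23.8)) - ((-13.8)-(-23.8))*((-13)-29.9)
= 57.3

No, not collinear


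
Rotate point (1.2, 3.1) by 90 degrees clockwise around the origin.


90° CW: (x,y) -> (y, -x)
(1.2,3.1) -> (3.1, -1.2)

(3.1, -1.2)


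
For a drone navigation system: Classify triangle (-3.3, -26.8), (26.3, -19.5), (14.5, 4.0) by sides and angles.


Side lengths squared: AB^2=929.45, BC^2=691.49, CA^2=1265.48
Sorted: [691.49, 929.45, 1265.48]
By sides: Scalene, By angles: Acute

Scalene, Acute


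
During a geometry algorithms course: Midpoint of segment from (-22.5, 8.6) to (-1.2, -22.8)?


M = (((-22.5)+(-1.2))/2, (8.6+(-22.8))/2)
= (-11.85, -7.1)

(-11.85, -7.1)


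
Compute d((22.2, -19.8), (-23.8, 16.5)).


dx=-46, dy=36.3
d^2 = (-46)^2 + 36.3^2 = 3433.69
d = sqrt(3433.69) = 58.5977

58.5977


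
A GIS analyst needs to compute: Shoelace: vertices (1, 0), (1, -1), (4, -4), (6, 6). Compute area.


Shoelace sum: (1*(-1) - 1*0) + (1*(-4) - 4*(-1)) + (4*6 - 6*(-4)) + (6*0 - 1*6)
= 41
Area = |41|/2 = 20.5

20.5


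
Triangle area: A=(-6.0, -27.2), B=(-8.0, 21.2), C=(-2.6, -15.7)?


Area = |x_A(y_B-y_C) + x_B(y_C-y_A) + x_C(y_A-y_B)|/2
= |(-221.4) + (-92) + 125.84|/2
= 187.56/2 = 93.78

93.78


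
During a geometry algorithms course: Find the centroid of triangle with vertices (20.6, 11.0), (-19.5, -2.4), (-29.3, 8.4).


Centroid = ((x_A+x_B+x_C)/3, (y_A+y_B+y_C)/3)
= ((20.6+(-19.5)+(-29.3))/3, (11+(-2.4)+8.4)/3)
= (-9.4, 5.6667)

(-9.4, 5.6667)


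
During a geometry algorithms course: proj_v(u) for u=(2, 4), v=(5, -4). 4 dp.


u.v = -6, |v| = sqrt(41) = 6.4031
Scalar projection = u.v / |v| = -6 / sqrt(41) = -0.937

-0.937


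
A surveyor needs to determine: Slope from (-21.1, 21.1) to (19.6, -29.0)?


slope = (y2-y1)/(x2-x1) = ((-29)-21.1)/(19.6-(-21.1)) = (-50.1)/40.7 = -1.231

-1.231


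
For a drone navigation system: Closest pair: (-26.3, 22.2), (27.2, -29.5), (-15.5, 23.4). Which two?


d(P0,P1) = 74.3985, d(P0,P2) = 10.8665, d(P1,P2) = 67.9831
Closest: P0 and P2

Closest pair: (-26.3, 22.2) and (-15.5, 23.4), distance = 10.8665


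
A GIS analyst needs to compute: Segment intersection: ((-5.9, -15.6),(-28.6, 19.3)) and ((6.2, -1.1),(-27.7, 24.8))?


Cross products: d1=804.94, d2=209.76, d3=-751.44, d4=-156.26
d1*d2 < 0 and d3*d4 < 0? no

No, they don't intersect


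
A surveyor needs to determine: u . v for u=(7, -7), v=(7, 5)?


u . v = u_x*v_x + u_y*v_y = 7*7 + (-7)*5
= 49 + (-35) = 14

14


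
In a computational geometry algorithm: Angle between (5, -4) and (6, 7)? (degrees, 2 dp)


u.v = 2, |u| = sqrt(41) = 6.4031, |v| = sqrt(85) = 9.2195
cos(theta) = u.v/(|u||v|) = 2/sqrt(3485) = 0.033879
theta = acos(0.033879) = 88.06 degrees

88.06 degrees


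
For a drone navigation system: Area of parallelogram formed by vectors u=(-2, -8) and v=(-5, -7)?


|u x v| = |(-2)*(-7) - (-8)*(-5)|
= |14 - 40| = 26

26


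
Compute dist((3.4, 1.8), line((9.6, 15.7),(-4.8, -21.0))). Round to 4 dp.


|cross product| = 27.38
|line direction| = sqrt(1554.25) = 39.424
Distance = 27.38/sqrt(1554.25) = 0.6945

0.6945


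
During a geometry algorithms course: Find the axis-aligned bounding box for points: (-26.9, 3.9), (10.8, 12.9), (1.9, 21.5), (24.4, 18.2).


x range: [-26.9, 24.4]
y range: [3.9, 21.5]
Bounding box: (-26.9,3.9) to (24.4,21.5)

(-26.9,3.9) to (24.4,21.5)


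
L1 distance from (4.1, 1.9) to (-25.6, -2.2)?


|4.1-(-25.6)| + |1.9-(-2.2)| = 29.7 + 4.1 = 33.8

33.8


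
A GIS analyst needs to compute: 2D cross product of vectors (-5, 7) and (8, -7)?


u x v = u_x*v_y - u_y*v_x = (-5)*(-7) - 7*8
= 35 - 56 = -21

-21


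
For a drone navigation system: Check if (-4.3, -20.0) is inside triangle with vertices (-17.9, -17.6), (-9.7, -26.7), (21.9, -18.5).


Cross products: AB x AP = 104.08, BC x BP = 167.44, CA x CP = 83.28
All same sign? yes

Yes, inside


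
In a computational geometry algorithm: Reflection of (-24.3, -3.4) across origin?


Reflection over origin: (x,y) -> (-x,-y)
(-24.3, -3.4) -> (24.3, 3.4)

(24.3, 3.4)


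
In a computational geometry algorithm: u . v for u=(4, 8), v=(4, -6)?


u . v = u_x*v_x + u_y*v_y = 4*4 + 8*(-6)
= 16 + (-48) = -32

-32


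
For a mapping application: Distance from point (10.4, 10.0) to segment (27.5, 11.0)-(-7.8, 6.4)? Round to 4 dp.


Project P onto AB: t = 0.48 (clamped to [0,1])
Closest point on segment: (10.5574, 8.7922)
Distance: 1.218

1.218


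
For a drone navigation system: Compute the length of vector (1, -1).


|u| = sqrt(1^2 + (-1)^2) = sqrt(2) = 1.4142

1.4142


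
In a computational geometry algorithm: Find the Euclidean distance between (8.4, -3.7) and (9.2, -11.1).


dx=0.8, dy=-7.4
d^2 = 0.8^2 + (-7.4)^2 = 55.4
d = sqrt(55.4) = 7.4431

7.4431


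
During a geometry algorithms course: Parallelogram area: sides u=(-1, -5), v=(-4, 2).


|u x v| = |(-1)*2 - (-5)*(-4)|
= |(-2) - 20| = 22

22


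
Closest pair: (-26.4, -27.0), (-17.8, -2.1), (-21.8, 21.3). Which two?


d(P0,P1) = 26.3433, d(P0,P2) = 48.5186, d(P1,P2) = 23.7394
Closest: P1 and P2

Closest pair: (-17.8, -2.1) and (-21.8, 21.3), distance = 23.7394


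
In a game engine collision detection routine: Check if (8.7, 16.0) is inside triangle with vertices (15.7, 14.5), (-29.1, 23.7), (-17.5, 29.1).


Cross products: AB x AP = -2.8, BC x BP = -293.44, CA x CP = -52.4
All same sign? yes

Yes, inside


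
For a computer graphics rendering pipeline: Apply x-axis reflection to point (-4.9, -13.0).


Reflection over x-axis: (x,y) -> (x,-y)
(-4.9, -13) -> (-4.9, 13)

(-4.9, 13)


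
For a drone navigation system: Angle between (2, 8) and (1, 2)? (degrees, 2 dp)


u.v = 18, |u| = sqrt(68) = 8.2462, |v| = sqrt(5) = 2.2361
cos(theta) = u.v/(|u||v|) = 18/sqrt(340) = 0.976187
theta = acos(0.976187) = 12.53 degrees

12.53 degrees


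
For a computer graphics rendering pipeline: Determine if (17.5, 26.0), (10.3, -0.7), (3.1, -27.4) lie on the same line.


Cross product: (10.3-17.5)*((-27.4)-26) - ((-0.7)-26)*(3.1-17.5)
= 0

Yes, collinear


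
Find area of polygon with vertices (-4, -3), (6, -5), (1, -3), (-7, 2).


Shoelace sum: ((-4)*(-5) - 6*(-3)) + (6*(-3) - 1*(-5)) + (1*2 - (-7)*(-3)) + ((-7)*(-3) - (-4)*2)
= 35
Area = |35|/2 = 17.5

17.5


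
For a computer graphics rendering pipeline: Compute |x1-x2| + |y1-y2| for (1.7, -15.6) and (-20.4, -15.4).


|1.7-(-20.4)| + |(-15.6)-(-15.4)| = 22.1 + 0.2 = 22.3

22.3


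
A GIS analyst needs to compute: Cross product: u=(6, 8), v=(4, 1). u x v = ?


u x v = u_x*v_y - u_y*v_x = 6*1 - 8*4
= 6 - 32 = -26

-26


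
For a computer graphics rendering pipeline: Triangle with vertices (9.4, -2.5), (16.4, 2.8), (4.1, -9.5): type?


Side lengths squared: AB^2=77.09, BC^2=302.58, CA^2=77.09
Sorted: [77.09, 77.09, 302.58]
By sides: Isosceles, By angles: Obtuse

Isosceles, Obtuse


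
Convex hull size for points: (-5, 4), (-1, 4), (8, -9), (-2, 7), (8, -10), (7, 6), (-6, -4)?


Convex hull vertices (CCW): (-6, -4), (8, -10), (8, -9), (7, 6), (-2, 7), (-5, 4)
Count = 6

6


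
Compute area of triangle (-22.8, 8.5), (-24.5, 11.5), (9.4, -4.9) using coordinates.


Area = |x_A(y_B-y_C) + x_B(y_C-y_A) + x_C(y_A-y_B)|/2
= |(-373.92) + 328.3 + (-28.2)|/2
= 73.82/2 = 36.91

36.91


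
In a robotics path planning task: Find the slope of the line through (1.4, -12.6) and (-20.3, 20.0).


slope = (y2-y1)/(x2-x1) = (20-(-12.6))/((-20.3)-1.4) = 32.6/(-21.7) = -1.5023

-1.5023


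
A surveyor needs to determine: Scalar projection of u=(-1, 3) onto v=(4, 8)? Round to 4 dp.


u.v = 20, |v| = sqrt(80) = 8.9443
Scalar projection = u.v / |v| = 20 / sqrt(80) = 2.2361

2.2361


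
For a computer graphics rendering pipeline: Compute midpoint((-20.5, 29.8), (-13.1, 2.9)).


M = (((-20.5)+(-13.1))/2, (29.8+2.9)/2)
= (-16.8, 16.35)

(-16.8, 16.35)


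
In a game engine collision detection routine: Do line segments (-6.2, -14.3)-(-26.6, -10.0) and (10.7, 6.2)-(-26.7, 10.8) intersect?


Cross products: d1=844.44, d2=777.46, d3=-490.87, d4=-423.89
d1*d2 < 0 and d3*d4 < 0? no

No, they don't intersect


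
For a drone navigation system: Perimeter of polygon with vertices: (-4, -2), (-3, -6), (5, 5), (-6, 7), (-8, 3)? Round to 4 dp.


Sides: (-4, -2)->(-3, -6): sqrt(17) = 4.123106, (-3, -6)->(5, 5): sqrt(185) = 13.601471, (5, 5)->(-6, 7): sqrt(125) = 11.18034, (-6, 7)->(-8, 3): sqrt(20) = 4.472136, (-8, 3)->(-4, -2): sqrt(41) = 6.403124
Sum = 39.780177
Perimeter = 39.7802

39.7802


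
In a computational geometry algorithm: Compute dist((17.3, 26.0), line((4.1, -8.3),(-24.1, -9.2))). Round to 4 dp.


|cross product| = 955.38
|line direction| = sqrt(796.05) = 28.2144
Distance = 955.38/sqrt(796.05) = 33.8615

33.8615


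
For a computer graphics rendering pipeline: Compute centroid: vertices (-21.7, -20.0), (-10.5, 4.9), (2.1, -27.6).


Centroid = ((x_A+x_B+x_C)/3, (y_A+y_B+y_C)/3)
= (((-21.7)+(-10.5)+2.1)/3, ((-20)+4.9+(-27.6))/3)
= (-10.0333, -14.2333)

(-10.0333, -14.2333)


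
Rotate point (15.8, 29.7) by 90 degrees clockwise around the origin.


90° CW: (x,y) -> (y, -x)
(15.8,29.7) -> (29.7, -15.8)

(29.7, -15.8)


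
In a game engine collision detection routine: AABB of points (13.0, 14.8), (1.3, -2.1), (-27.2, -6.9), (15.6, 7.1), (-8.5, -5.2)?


x range: [-27.2, 15.6]
y range: [-6.9, 14.8]
Bounding box: (-27.2,-6.9) to (15.6,14.8)

(-27.2,-6.9) to (15.6,14.8)


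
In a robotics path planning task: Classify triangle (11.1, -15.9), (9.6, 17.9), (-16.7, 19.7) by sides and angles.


Side lengths squared: AB^2=1144.69, BC^2=694.93, CA^2=2040.2
Sorted: [694.93, 1144.69, 2040.2]
By sides: Scalene, By angles: Obtuse

Scalene, Obtuse


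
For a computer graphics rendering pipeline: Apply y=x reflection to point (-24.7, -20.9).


Reflection over y=x: (x,y) -> (y,x)
(-24.7, -20.9) -> (-20.9, -24.7)

(-20.9, -24.7)


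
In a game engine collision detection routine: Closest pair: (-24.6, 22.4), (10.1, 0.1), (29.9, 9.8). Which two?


d(P0,P1) = 41.2478, d(P0,P2) = 55.9376, d(P1,P2) = 22.0484
Closest: P1 and P2

Closest pair: (10.1, 0.1) and (29.9, 9.8), distance = 22.0484


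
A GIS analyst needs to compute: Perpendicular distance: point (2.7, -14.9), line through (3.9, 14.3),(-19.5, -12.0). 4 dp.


|cross product| = 651.72
|line direction| = sqrt(1239.25) = 35.203
Distance = 651.72/sqrt(1239.25) = 18.5132

18.5132


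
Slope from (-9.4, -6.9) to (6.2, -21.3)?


slope = (y2-y1)/(x2-x1) = ((-21.3)-(-6.9))/(6.2-(-9.4)) = (-14.4)/15.6 = -0.9231

-0.9231


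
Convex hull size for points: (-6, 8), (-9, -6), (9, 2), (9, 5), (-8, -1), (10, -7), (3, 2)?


Convex hull vertices (CCW): (-9, -6), (10, -7), (9, 5), (-6, 8), (-8, -1)
Count = 5

5


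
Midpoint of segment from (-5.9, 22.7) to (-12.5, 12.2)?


M = (((-5.9)+(-12.5))/2, (22.7+12.2)/2)
= (-9.2, 17.45)

(-9.2, 17.45)


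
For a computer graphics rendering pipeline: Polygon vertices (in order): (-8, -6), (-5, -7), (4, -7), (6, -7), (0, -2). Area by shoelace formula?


Shoelace sum: ((-8)*(-7) - (-5)*(-6)) + ((-5)*(-7) - 4*(-7)) + (4*(-7) - 6*(-7)) + (6*(-2) - 0*(-7)) + (0*(-6) - (-8)*(-2))
= 75
Area = |75|/2 = 37.5

37.5


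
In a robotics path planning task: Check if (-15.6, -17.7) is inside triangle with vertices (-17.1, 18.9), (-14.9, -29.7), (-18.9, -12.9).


Cross products: AB x AP = -7.62, BC x BP = -36.24, CA x CP = -113.58
All same sign? yes

Yes, inside


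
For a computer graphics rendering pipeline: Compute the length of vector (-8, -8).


|u| = sqrt((-8)^2 + (-8)^2) = sqrt(128) = 11.3137

11.3137


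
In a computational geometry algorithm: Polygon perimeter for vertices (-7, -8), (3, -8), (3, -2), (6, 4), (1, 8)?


Sides: (-7, -8)->(3, -8): sqrt(100) = 10, (3, -8)->(3, -2): sqrt(36) = 6, (3, -2)->(6, 4): sqrt(45) = 6.708204, (6, 4)->(1, 8): sqrt(41) = 6.403124, (1, 8)->(-7, -8): sqrt(320) = 17.888544
Sum = 46.999872
Perimeter = 46.9999

46.9999


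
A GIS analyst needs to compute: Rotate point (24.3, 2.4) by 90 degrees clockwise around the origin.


90° CW: (x,y) -> (y, -x)
(24.3,2.4) -> (2.4, -24.3)

(2.4, -24.3)


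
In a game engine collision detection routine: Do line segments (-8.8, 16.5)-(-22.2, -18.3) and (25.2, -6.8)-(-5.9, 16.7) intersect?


Cross products: d1=74.37, d2=1471.55, d3=1495.42, d4=98.24
d1*d2 < 0 and d3*d4 < 0? no

No, they don't intersect


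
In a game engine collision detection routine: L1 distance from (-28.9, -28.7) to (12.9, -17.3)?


|(-28.9)-12.9| + |(-28.7)-(-17.3)| = 41.8 + 11.4 = 53.2

53.2


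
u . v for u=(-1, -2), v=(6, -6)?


u . v = u_x*v_x + u_y*v_y = (-1)*6 + (-2)*(-6)
= (-6) + 12 = 6

6


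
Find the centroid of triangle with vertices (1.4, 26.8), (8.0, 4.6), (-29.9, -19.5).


Centroid = ((x_A+x_B+x_C)/3, (y_A+y_B+y_C)/3)
= ((1.4+8+(-29.9))/3, (26.8+4.6+(-19.5))/3)
= (-6.8333, 3.9667)

(-6.8333, 3.9667)


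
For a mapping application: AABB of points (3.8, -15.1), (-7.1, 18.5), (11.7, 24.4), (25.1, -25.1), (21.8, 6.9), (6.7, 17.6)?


x range: [-7.1, 25.1]
y range: [-25.1, 24.4]
Bounding box: (-7.1,-25.1) to (25.1,24.4)

(-7.1,-25.1) to (25.1,24.4)


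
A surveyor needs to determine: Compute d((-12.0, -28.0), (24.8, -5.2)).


dx=36.8, dy=22.8
d^2 = 36.8^2 + 22.8^2 = 1874.08
d = sqrt(1874.08) = 43.2906

43.2906


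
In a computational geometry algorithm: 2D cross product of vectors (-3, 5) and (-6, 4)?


u x v = u_x*v_y - u_y*v_x = (-3)*4 - 5*(-6)
= (-12) - (-30) = 18

18


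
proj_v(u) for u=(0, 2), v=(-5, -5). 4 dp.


u.v = -10, |v| = sqrt(50) = 7.0711
Scalar projection = u.v / |v| = -10 / sqrt(50) = -1.4142

-1.4142


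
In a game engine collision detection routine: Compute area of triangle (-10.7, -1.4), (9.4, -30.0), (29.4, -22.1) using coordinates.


Area = |x_A(y_B-y_C) + x_B(y_C-y_A) + x_C(y_A-y_B)|/2
= |84.53 + (-194.58) + 840.84|/2
= 730.79/2 = 365.395

365.395


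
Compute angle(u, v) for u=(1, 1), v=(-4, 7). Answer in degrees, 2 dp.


u.v = 3, |u| = sqrt(2) = 1.4142, |v| = sqrt(65) = 8.0623
cos(theta) = u.v/(|u||v|) = 3/sqrt(130) = 0.263117
theta = acos(0.263117) = 74.74 degrees

74.74 degrees


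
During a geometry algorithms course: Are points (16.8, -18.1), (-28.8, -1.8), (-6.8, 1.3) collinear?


Cross product: ((-28.8)-16.8)*(1.3-(-18.1)) - ((-1.8)-(-18.1))*((-6.8)-16.8)
= -499.96

No, not collinear


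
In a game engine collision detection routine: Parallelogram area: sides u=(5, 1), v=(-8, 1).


|u x v| = |5*1 - 1*(-8)|
= |5 - (-8)| = 13

13


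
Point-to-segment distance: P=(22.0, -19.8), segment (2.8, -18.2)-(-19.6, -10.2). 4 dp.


Project P onto AB: t = 0 (clamped to [0,1])
Closest point on segment: (2.8, -18.2)
Distance: 19.2666

19.2666


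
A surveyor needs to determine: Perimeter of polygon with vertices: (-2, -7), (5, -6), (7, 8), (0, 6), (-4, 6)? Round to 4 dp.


Sides: (-2, -7)->(5, -6): sqrt(50) = 7.071068, (5, -6)->(7, 8): sqrt(200) = 14.142136, (7, 8)->(0, 6): sqrt(53) = 7.28011, (0, 6)->(-4, 6): sqrt(16) = 4, (-4, 6)->(-2, -7): sqrt(173) = 13.152946
Sum = 45.64626
Perimeter = 45.6463

45.6463


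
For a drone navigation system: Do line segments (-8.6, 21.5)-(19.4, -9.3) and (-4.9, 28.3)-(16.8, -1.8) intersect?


Cross products: d1=-258.93, d2=-84.49, d3=304.36, d4=129.92
d1*d2 < 0 and d3*d4 < 0? no

No, they don't intersect


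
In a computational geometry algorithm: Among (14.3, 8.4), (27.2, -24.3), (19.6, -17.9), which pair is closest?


d(P0,P1) = 35.1525, d(P0,P2) = 26.8287, d(P1,P2) = 9.9358
Closest: P1 and P2

Closest pair: (27.2, -24.3) and (19.6, -17.9), distance = 9.9358


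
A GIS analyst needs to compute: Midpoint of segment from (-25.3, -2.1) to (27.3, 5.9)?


M = (((-25.3)+27.3)/2, ((-2.1)+5.9)/2)
= (1, 1.9)

(1, 1.9)


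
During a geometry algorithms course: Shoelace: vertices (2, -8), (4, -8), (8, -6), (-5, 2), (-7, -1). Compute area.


Shoelace sum: (2*(-8) - 4*(-8)) + (4*(-6) - 8*(-8)) + (8*2 - (-5)*(-6)) + ((-5)*(-1) - (-7)*2) + ((-7)*(-8) - 2*(-1))
= 119
Area = |119|/2 = 59.5

59.5


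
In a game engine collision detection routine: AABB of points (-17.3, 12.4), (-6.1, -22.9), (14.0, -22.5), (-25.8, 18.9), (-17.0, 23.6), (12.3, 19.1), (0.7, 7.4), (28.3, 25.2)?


x range: [-25.8, 28.3]
y range: [-22.9, 25.2]
Bounding box: (-25.8,-22.9) to (28.3,25.2)

(-25.8,-22.9) to (28.3,25.2)


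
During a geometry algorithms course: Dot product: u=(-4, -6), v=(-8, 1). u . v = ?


u . v = u_x*v_x + u_y*v_y = (-4)*(-8) + (-6)*1
= 32 + (-6) = 26

26


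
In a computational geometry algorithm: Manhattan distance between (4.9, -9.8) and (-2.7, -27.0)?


|4.9-(-2.7)| + |(-9.8)-(-27)| = 7.6 + 17.2 = 24.8

24.8


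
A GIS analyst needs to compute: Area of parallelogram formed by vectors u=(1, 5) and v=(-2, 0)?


|u x v| = |1*0 - 5*(-2)|
= |0 - (-10)| = 10

10


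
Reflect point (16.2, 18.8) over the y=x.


Reflection over y=x: (x,y) -> (y,x)
(16.2, 18.8) -> (18.8, 16.2)

(18.8, 16.2)


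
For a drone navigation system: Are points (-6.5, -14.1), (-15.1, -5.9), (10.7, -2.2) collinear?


Cross product: ((-15.1)-(-6.5))*((-2.2)-(-14.1)) - ((-5.9)-(-14.1))*(10.7-(-6.5))
= -243.38

No, not collinear


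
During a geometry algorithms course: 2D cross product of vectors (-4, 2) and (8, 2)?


u x v = u_x*v_y - u_y*v_x = (-4)*2 - 2*8
= (-8) - 16 = -24

-24


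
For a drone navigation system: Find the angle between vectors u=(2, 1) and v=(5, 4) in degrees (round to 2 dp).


u.v = 14, |u| = sqrt(5) = 2.2361, |v| = sqrt(41) = 6.4031
cos(theta) = u.v/(|u||v|) = 14/sqrt(205) = 0.977802
theta = acos(0.977802) = 12.09 degrees

12.09 degrees


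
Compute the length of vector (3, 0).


|u| = sqrt(3^2 + 0^2) = sqrt(9) = 3

3


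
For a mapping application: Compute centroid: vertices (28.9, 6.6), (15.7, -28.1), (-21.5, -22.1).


Centroid = ((x_A+x_B+x_C)/3, (y_A+y_B+y_C)/3)
= ((28.9+15.7+(-21.5))/3, (6.6+(-28.1)+(-22.1))/3)
= (7.7, -14.5333)

(7.7, -14.5333)


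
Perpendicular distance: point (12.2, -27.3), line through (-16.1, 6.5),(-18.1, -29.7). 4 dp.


|cross product| = 1092.06
|line direction| = sqrt(1314.44) = 36.2552
Distance = 1092.06/sqrt(1314.44) = 30.1215

30.1215


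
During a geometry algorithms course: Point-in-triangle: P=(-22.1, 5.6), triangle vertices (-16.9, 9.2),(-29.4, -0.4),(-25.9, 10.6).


Cross products: AB x AP = -4.92, BC x BP = -59.3, CA x CP = -39.68
All same sign? yes

Yes, inside


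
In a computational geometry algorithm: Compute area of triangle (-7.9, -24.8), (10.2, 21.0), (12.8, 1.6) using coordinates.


Area = |x_A(y_B-y_C) + x_B(y_C-y_A) + x_C(y_A-y_B)|/2
= |(-153.26) + 269.28 + (-586.24)|/2
= 470.22/2 = 235.11

235.11


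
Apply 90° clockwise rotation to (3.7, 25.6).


90° CW: (x,y) -> (y, -x)
(3.7,25.6) -> (25.6, -3.7)

(25.6, -3.7)


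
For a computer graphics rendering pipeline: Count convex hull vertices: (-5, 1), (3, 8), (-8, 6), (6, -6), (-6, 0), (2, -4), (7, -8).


Convex hull vertices (CCW): (-8, 6), (-6, 0), (7, -8), (3, 8)
Count = 4

4


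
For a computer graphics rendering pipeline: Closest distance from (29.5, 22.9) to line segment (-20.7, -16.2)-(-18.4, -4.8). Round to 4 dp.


Project P onto AB: t = 1 (clamped to [0,1])
Closest point on segment: (-18.4, -4.8)
Distance: 55.3326

55.3326


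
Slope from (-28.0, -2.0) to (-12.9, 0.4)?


slope = (y2-y1)/(x2-x1) = (0.4-(-2))/((-12.9)-(-28)) = 2.4/15.1 = 0.1589

0.1589


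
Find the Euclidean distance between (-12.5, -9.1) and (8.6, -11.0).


dx=21.1, dy=-1.9
d^2 = 21.1^2 + (-1.9)^2 = 448.82
d = sqrt(448.82) = 21.1854

21.1854


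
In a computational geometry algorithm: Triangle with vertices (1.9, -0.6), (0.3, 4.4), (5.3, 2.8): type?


Side lengths squared: AB^2=27.56, BC^2=27.56, CA^2=23.12
Sorted: [23.12, 27.56, 27.56]
By sides: Isosceles, By angles: Acute

Isosceles, Acute


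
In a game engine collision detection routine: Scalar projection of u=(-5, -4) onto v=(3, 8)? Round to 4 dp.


u.v = -47, |v| = sqrt(73) = 8.544
Scalar projection = u.v / |v| = -47 / sqrt(73) = -5.5009

-5.5009


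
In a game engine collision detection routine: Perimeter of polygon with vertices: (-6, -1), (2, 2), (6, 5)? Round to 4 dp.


Sides: (-6, -1)->(2, 2): sqrt(73) = 8.544004, (2, 2)->(6, 5): sqrt(25) = 5, (6, 5)->(-6, -1): sqrt(180) = 13.416408
Sum = 26.960412
Perimeter = 26.9604

26.9604


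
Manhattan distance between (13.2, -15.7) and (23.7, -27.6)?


|13.2-23.7| + |(-15.7)-(-27.6)| = 10.5 + 11.9 = 22.4

22.4


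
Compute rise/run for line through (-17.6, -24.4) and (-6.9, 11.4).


slope = (y2-y1)/(x2-x1) = (11.4-(-24.4))/((-6.9)-(-17.6)) = 35.8/10.7 = 3.3458

3.3458


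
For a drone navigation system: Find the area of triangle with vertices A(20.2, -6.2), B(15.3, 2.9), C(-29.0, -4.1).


Area = |x_A(y_B-y_C) + x_B(y_C-y_A) + x_C(y_A-y_B)|/2
= |141.4 + 32.13 + 263.9|/2
= 437.43/2 = 218.715

218.715


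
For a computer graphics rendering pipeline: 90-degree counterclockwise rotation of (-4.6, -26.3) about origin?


90° CCW: (x,y) -> (-y, x)
(-4.6,-26.3) -> (26.3, -4.6)

(26.3, -4.6)


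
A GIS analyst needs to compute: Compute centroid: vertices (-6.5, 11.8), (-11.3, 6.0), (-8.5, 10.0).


Centroid = ((x_A+x_B+x_C)/3, (y_A+y_B+y_C)/3)
= (((-6.5)+(-11.3)+(-8.5))/3, (11.8+6+10)/3)
= (-8.7667, 9.2667)

(-8.7667, 9.2667)


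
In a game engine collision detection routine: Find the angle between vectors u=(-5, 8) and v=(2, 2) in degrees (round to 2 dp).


u.v = 6, |u| = sqrt(89) = 9.434, |v| = sqrt(8) = 2.8284
cos(theta) = u.v/(|u||v|) = 6/sqrt(712) = 0.22486
theta = acos(0.22486) = 77.01 degrees

77.01 degrees


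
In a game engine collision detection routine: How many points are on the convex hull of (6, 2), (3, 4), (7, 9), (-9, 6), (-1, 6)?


Convex hull vertices (CCW): (-9, 6), (6, 2), (7, 9)
Count = 3

3


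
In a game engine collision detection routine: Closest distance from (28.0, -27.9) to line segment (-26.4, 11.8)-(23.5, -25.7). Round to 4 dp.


Project P onto AB: t = 1 (clamped to [0,1])
Closest point on segment: (23.5, -25.7)
Distance: 5.009

5.009


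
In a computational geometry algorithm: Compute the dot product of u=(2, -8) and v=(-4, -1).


u . v = u_x*v_x + u_y*v_y = 2*(-4) + (-8)*(-1)
= (-8) + 8 = 0

0


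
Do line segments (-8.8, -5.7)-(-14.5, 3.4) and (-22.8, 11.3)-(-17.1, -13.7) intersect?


Cross products: d1=253.1, d2=162.47, d3=30.5, d4=121.13
d1*d2 < 0 and d3*d4 < 0? no

No, they don't intersect


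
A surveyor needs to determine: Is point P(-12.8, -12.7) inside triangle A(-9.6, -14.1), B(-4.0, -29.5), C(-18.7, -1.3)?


Cross products: AB x AP = -41.44, BC x BP = 1.2, CA x CP = -28.22
All same sign? no

No, outside


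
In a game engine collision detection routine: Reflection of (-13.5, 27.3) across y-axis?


Reflection over y-axis: (x,y) -> (-x,y)
(-13.5, 27.3) -> (13.5, 27.3)

(13.5, 27.3)


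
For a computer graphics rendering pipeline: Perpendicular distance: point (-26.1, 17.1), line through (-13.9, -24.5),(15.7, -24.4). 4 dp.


|cross product| = 1232.58
|line direction| = sqrt(876.17) = 29.6002
Distance = 1232.58/sqrt(876.17) = 41.641

41.641


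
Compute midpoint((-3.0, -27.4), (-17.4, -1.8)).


M = (((-3)+(-17.4))/2, ((-27.4)+(-1.8))/2)
= (-10.2, -14.6)

(-10.2, -14.6)


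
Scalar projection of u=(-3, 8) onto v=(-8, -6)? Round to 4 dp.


u.v = -24, |v| = sqrt(100) = 10
Scalar projection = u.v / |v| = -24 / sqrt(100) = -2.4

-2.4


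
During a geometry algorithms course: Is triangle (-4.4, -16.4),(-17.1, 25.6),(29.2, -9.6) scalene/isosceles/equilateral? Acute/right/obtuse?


Side lengths squared: AB^2=1925.29, BC^2=3382.73, CA^2=1175.2
Sorted: [1175.2, 1925.29, 3382.73]
By sides: Scalene, By angles: Obtuse

Scalene, Obtuse


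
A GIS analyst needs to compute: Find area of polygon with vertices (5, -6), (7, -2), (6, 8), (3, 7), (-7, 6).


Shoelace sum: (5*(-2) - 7*(-6)) + (7*8 - 6*(-2)) + (6*7 - 3*8) + (3*6 - (-7)*7) + ((-7)*(-6) - 5*6)
= 197
Area = |197|/2 = 98.5

98.5


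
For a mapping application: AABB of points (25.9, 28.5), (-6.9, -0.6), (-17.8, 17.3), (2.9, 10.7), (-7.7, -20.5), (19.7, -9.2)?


x range: [-17.8, 25.9]
y range: [-20.5, 28.5]
Bounding box: (-17.8,-20.5) to (25.9,28.5)

(-17.8,-20.5) to (25.9,28.5)


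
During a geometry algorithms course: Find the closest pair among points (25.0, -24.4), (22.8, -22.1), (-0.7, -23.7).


d(P0,P1) = 3.1828, d(P0,P2) = 25.7095, d(P1,P2) = 23.5544
Closest: P0 and P1

Closest pair: (25.0, -24.4) and (22.8, -22.1), distance = 3.1828
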